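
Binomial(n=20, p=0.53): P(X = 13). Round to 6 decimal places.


P = C(n,k) * p^k * (1-p)^(n-k)
C(20,13) = 77520
p^k = 0.53^13 ≈ 0.0002603672
(1-p)^(n-k) = 0.47^7 ≈ 0.005066231
P = 77520 * 0.0002603672 * 0.005066231 ≈ 0.102255

0.102255


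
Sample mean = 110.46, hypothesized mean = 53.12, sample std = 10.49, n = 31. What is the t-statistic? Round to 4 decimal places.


t = (xbar - mu0) / (s/sqrt(n))
xbar - mu0 = 110.46 - 53.12 = 57.34
sqrt(31) ≈ 5.56776436
s/sqrt(n) = 10.49 / 5.56776436 ≈ 1.88405962
t = 57.34 / 1.88405962 ≈ 30.434281

30.4343


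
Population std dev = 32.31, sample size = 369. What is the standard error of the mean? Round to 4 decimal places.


SE = sigma / sqrt(n)
sqrt(369) ≈ 19.209373
SE = 32.31 / 19.209373 ≈ 1.681991

1.6820


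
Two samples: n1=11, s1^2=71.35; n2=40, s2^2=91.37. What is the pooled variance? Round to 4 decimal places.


sp^2 = ((n1-1)*s1^2 + (n2-1)*s2^2)/(n1+n2-2)
(n1-1)*s1^2 = 10 * 71.35 = 713.5
(n2-1)*s2^2 = 39 * 91.37 = 3563.43
numerator = 713.5 + 3563.43 = 4276.93
n1+n2-2 = 49
sp^2 = 4276.93 / 49 = 61099/700 ≈ 87.284286

87.2843


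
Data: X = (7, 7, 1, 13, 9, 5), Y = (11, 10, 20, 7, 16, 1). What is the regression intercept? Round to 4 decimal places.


a = ybar - b*xbar, where b = sum((xi-xbar)(yi-ybar)) / sum((xi-xbar)^2)
n = 6, xbar = 42/6 = 7, ybar = 65/6 ≈ 10.833333
Sxy = sum((xi-xbar)(yi-ybar)) = -48
Sxx = sum((xi-xbar)^2) = 80
b = Sxy / Sxx = -0.6
a = 10.833333 - (-0.6) * 7 = 451/30 ≈ 15.033333

15.0333


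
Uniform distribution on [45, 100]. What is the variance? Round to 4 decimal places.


Var = (b-a)^2 / 12
(b-a)^2 = (100 - 45)^2 = 3025
Var = 3025/12 ≈ 252.083333

252.0833


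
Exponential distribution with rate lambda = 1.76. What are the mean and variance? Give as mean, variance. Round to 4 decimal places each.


mean = 1/lam, var = 1/lam^2
mean = 1 / 1.76 = 25/44 ≈ 0.568182
lam^2 = 1.76^2 = 3.0976
var = 1 / 3.0976 = 625/1936 ≈ 0.322831

0.5682, 0.3228


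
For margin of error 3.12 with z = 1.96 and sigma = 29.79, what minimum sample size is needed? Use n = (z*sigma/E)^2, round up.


z*sigma/E = 1.96 * 29.79 / 3.12 = 48657/2600 ≈ 18.714231
(z*sigma/E)^2 ≈ 350.222433
round up: n = 351

351


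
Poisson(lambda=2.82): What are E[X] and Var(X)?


E[X] = Var(X) = lambda = 2.82

2.82, 2.82


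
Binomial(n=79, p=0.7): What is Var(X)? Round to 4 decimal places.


Var = n*p*(1-p) = 79 * 0.7 * 0.3 = 16.59

16.5900


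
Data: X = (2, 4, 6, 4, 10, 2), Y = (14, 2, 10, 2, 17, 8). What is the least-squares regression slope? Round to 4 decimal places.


b = sum((xi-xbar)(yi-ybar)) / sum((xi-xbar)^2)
n = 6, xbar = 28/6 = 14/3 ≈ 4.666667, ybar = 53/6 ≈ 8.833333
Sxy = sum((xi-xbar)(yi-ybar)) = 128/3 ≈ 42.666667
Sxx = sum((xi-xbar)^2) = 136/3 ≈ 45.333333
b = Sxy / Sxx = 16/17 ≈ 0.941176

0.9412


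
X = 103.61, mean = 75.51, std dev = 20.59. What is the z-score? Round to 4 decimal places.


z = (X - mu) / sigma
X - mu = 103.61 - 75.51 = 28.1
z = 28.1 / 20.59 = 2810/2059 ≈ 1.364740

1.3647


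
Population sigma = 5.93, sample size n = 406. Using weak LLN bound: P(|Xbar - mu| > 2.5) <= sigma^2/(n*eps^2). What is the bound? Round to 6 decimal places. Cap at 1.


bound = min(1, sigma^2/(n*eps^2))
sigma^2 = 5.93^2 = 35.1649
n*eps^2 = 406 * 2.5^2 = 406 * 6.25 = 2537.5
sigma^2/(n*eps^2) = 35.1649 / 2537.5 ≈ 0.01385809

0.013858


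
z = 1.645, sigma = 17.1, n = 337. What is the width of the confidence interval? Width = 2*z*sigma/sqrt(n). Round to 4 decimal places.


width = 2*z*sigma/sqrt(n)
2*z*sigma = 2 * 1.645 * 17.1 = 56.259
sqrt(337) ≈ 18.357560
width = 56.259 / 18.357560 ≈ 3.064623

3.0646


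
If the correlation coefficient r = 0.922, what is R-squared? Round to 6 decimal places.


R^2 = r^2 = (0.922)^2 = 0.850084

0.850084


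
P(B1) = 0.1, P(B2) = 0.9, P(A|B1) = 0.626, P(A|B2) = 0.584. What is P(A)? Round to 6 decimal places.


P(A) = P(A|B1)*P(B1) + P(A|B2)*P(B2)
P(A|B1)*P(B1) = 0.626 * 0.1 = 0.0626
P(A|B2)*P(B2) = 0.584 * 0.9 = 0.5256
P(A) = 0.0626 + 0.5256 = 0.5882

0.588200


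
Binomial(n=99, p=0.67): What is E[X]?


E[X] = n*p = 99 * 0.67 = 66.33

66.33


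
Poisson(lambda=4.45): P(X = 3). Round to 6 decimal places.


P = e^(-lam) * lam^k / k!
e^(-4.45) ≈ 0.01167857
lam^k = 4.45^3 = 88.121125
k! = 3! = 6
P = 0.01167857 * 88.121125 / 6 ≈ 0.171521

0.171521


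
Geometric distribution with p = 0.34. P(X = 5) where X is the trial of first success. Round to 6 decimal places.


P = (1-p)^(k-1) * p
(1-p)^(k-1) = 0.66^4 ≈ 0.1897474
P = 0.1897474 * 0.34 ≈ 0.06451410

0.064514


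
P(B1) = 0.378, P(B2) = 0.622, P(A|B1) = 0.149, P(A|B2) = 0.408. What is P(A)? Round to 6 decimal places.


P(A) = P(A|B1)*P(B1) + P(A|B2)*P(B2)
P(A|B1)*P(B1) = 0.149 * 0.378 = 0.056322
P(A|B2)*P(B2) = 0.408 * 0.622 = 0.253776
P(A) = 0.056322 + 0.253776 = 0.310098

0.310098


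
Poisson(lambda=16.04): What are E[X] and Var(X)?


E[X] = Var(X) = lambda = 16.04

16.04, 16.04


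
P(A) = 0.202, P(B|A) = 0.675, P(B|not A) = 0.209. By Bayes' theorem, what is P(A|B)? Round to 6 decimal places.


P(A|B) = P(B|A)*P(A) / P(B), P(B) = P(B|A)*P(A) + P(B|not A)*P(not A)
P(B|A)*P(A) = 0.675 * 0.202 = 0.13635
P(B|not A)*P(not A) = 0.209 * 0.798 = 0.166782
P(B) = 0.13635 + 0.166782 = 0.303132
P(A|B) = 0.13635 / 0.303132 ≈ 0.44980405

0.449804


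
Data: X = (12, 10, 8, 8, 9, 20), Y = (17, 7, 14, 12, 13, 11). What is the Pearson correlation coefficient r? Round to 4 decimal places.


r = sum((xi-xbar)(yi-ybar)) / sqrt(sum((xi-xbar)^2) * sum((yi-ybar)^2))
n = 6, xbar = 67/6 ≈ 11.166667, ybar = 74/6 = 37/3 ≈ 12.333333
Sxy = sum((xi-xbar)(yi-ybar)) = -22/3 ≈ -7.333333
Sxx = sum((xi-xbar)^2) = 629/6 ≈ 104.833333
Syy = sum((yi-ybar)^2) = 166/3 ≈ 55.333333
sqrt(Sxx*Syy) ≈ 76.162837
r = Sxy / sqrt(Sxx*Syy) = -7.333333 / 76.162837 ≈ -0.096285

-0.0963


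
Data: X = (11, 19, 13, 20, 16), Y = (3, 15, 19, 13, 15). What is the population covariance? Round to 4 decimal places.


Cov = (1/n)*sum((xi-xbar)(yi-ybar))
n = 5, xbar = 79/5 = 15.8, ybar = 65/5 = 13
sum((xi-xbar)(yi-ybar)) = 38
Cov = 38 / 5 = 7.6

7.6000


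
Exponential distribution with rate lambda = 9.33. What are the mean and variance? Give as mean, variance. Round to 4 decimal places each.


mean = 1/lam, var = 1/lam^2
mean = 1 / 9.33 = 100/933 ≈ 0.107181
lam^2 = 9.33^2 = 87.0489
var = 1 / 87.0489 ≈ 0.011488

0.1072, 0.0115


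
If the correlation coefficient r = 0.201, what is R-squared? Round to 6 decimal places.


R^2 = r^2 = (0.201)^2 = 0.040401

0.040401


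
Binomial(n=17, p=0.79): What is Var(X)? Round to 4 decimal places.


Var = n*p*(1-p) = 17 * 0.79 * 0.21 = 2.8203

2.8203


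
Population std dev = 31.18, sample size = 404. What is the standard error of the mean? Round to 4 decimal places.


SE = sigma / sqrt(n)
sqrt(404) ≈ 20.099751
SE = 31.18 / 20.099751 ≈ 1.551263

1.5513


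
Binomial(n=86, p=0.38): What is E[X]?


E[X] = n*p = 86 * 0.38 = 32.68

32.68


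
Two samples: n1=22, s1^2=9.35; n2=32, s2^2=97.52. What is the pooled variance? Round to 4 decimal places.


sp^2 = ((n1-1)*s1^2 + (n2-1)*s2^2)/(n1+n2-2)
(n1-1)*s1^2 = 21 * 9.35 = 196.35
(n2-1)*s2^2 = 31 * 97.52 = 3023.12
numerator = 196.35 + 3023.12 = 3219.47
n1+n2-2 = 52
sp^2 = 3219.47 / 52 = 321947/5200 ≈ 61.912885

61.9129


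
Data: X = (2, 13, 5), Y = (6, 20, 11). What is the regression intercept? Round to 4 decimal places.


a = ybar - b*xbar, where b = sum((xi-xbar)(yi-ybar)) / sum((xi-xbar)^2)
n = 3, xbar = 20/3 ≈ 6.666667, ybar = 37/3 ≈ 12.333333
Sxy = sum((xi-xbar)(yi-ybar)) = 241/3 ≈ 80.333333
Sxx = sum((xi-xbar)^2) = 194/3 ≈ 64.666667
b = Sxy / Sxx = 241/194 ≈ 1.242268
a = 12.333333 - 1.242268 * 6.666667 = 393/97 ≈ 4.051546

4.0515


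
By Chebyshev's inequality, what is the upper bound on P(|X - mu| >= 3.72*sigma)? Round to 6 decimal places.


P <= 1/k^2
k^2 = 3.72^2 = 13.8384
1/k^2 = 1 / 13.8384 = 625/8649 ≈ 0.07226269

0.072263


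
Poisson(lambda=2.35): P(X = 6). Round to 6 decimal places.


P = e^(-lam) * lam^k / k!
e^(-2.35) ≈ 0.09536916
lam^k = 2.35^6 ≈ 168.425240
k! = 6! = 720
P = 0.09536916 * 168.425240 / 720 ≈ 0.022309

0.022309


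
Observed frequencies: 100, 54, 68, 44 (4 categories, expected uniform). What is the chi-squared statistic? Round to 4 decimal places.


chi2 = sum((O-E)^2/E), E = total/4
total = 266, E = 266/4 = 66.5
(100 - 66.5)^2 / 66.5 = 1122.25 / 66.5 = 4489/266 ≈ 16.875940
(54 - 66.5)^2 / 66.5 = 156.25 / 66.5 = 625/266 ≈ 2.349624
(68 - 66.5)^2 / 66.5 = 2.25 / 66.5 = 9/266 ≈ 0.033835
(44 - 66.5)^2 / 66.5 = 506.25 / 66.5 = 2025/266 ≈ 7.612782
chi2 = 3574/133 ≈ 26.872180

26.8722


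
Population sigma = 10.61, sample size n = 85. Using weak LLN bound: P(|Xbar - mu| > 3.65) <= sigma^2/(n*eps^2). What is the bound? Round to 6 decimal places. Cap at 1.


bound = min(1, sigma^2/(n*eps^2))
sigma^2 = 10.61^2 = 112.5721
n*eps^2 = 85 * 3.65^2 = 85 * 13.3225 = 1132.4125
sigma^2/(n*eps^2) = 112.5721 / 1132.4125 ≈ 0.09940909

0.099409


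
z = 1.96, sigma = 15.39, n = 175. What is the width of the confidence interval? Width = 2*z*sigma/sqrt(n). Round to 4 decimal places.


width = 2*z*sigma/sqrt(n)
2*z*sigma = 2 * 1.96 * 15.39 = 60.3288
sqrt(175) ≈ 13.228757
width = 60.3288 / 13.228757 ≈ 4.560429

4.5604


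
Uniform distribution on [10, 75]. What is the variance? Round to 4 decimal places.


Var = (b-a)^2 / 12
(b-a)^2 = (75 - 10)^2 = 4225
Var = 4225/12 ≈ 352.083333

352.0833


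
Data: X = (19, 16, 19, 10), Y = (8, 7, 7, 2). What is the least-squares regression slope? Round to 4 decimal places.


b = sum((xi-xbar)(yi-ybar)) / sum((xi-xbar)^2)
n = 4, xbar = 64/4 = 16, ybar = 24/4 = 6
Sxy = sum((xi-xbar)(yi-ybar)) = 33
Sxx = sum((xi-xbar)^2) = 54
b = Sxy / Sxx = 11/18 ≈ 0.611111

0.6111


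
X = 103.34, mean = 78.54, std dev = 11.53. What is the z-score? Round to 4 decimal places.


z = (X - mu) / sigma
X - mu = 103.34 - 78.54 = 24.8
z = 24.8 / 11.53 = 2480/1153 ≈ 2.150911

2.1509


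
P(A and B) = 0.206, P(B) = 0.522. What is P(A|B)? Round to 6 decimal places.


P(A|B) = P(A and B) / P(B) = 0.206 / 0.522 = 103/261 ≈ 0.39463602

0.394636


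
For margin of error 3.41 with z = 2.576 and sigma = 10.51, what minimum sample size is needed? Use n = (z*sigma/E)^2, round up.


z*sigma/E = 2.576 * 10.51 / 3.41 ≈ 7.939519
(z*sigma/E)^2 ≈ 63.035963
round up: n = 64

64


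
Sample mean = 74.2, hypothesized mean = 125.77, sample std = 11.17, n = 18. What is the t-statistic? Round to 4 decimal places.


t = (xbar - mu0) / (s/sqrt(n))
xbar - mu0 = 74.2 - 125.77 = -51.57
sqrt(18) ≈ 4.24264069
s/sqrt(n) = 11.17 / 4.24264069 ≈ 2.63279425
t = -51.57 / 2.63279425 ≈ -19.587554

-19.5876


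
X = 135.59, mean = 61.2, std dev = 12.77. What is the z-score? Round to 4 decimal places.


z = (X - mu) / sigma
X - mu = 135.59 - 61.2 = 74.39
z = 74.39 / 12.77 = 7439/1277 ≈ 5.825372

5.8254


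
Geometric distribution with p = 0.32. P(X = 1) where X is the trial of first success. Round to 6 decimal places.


P = (1-p)^(k-1) * p
(1-p)^(k-1) = 0.68^0 = 1
P = 1 * 0.32 = 0.32

0.320000


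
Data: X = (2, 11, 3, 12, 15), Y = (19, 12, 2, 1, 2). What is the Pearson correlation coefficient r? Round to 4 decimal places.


r = sum((xi-xbar)(yi-ybar)) / sqrt(sum((xi-xbar)^2) * sum((yi-ybar)^2))
n = 5, xbar = 43/5 = 8.6, ybar = 36/5 = 7.2
Sxy = sum((xi-xbar)(yi-ybar)) = -91.6
Sxx = sum((xi-xbar)^2) = 133.2
Syy = sum((yi-ybar)^2) = 254.8
sqrt(Sxx*Syy) ≈ 184.226382
r = Sxy / sqrt(Sxx*Syy) = -91.6 / 184.226382 ≈ -0.497214

-0.4972


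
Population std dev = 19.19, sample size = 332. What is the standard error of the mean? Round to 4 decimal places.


SE = sigma / sqrt(n)
sqrt(332) ≈ 18.220867
SE = 19.19 / 18.220867 ≈ 1.053188

1.0532


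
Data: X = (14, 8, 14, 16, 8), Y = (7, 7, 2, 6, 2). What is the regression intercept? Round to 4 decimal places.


a = ybar - b*xbar, where b = sum((xi-xbar)(yi-ybar)) / sum((xi-xbar)^2)
n = 5, xbar = 60/5 = 12, ybar = 24/5 = 4.8
Sxy = sum((xi-xbar)(yi-ybar)) = 6
Sxx = sum((xi-xbar)^2) = 56
b = Sxy / Sxx = 3/28 ≈ 0.107143
a = 4.8 - 0.107143 * 12 = 123/35 ≈ 3.514286

3.5143


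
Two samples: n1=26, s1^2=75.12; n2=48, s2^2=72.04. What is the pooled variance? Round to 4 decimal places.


sp^2 = ((n1-1)*s1^2 + (n2-1)*s2^2)/(n1+n2-2)
(n1-1)*s1^2 = 25 * 75.12 = 1878
(n2-1)*s2^2 = 47 * 72.04 = 3385.88
numerator = 1878 + 3385.88 = 5263.88
n1+n2-2 = 72
sp^2 = 5263.88 / 72 = 131597/1800 ≈ 73.109444

73.1094


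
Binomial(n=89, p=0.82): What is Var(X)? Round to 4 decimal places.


Var = n*p*(1-p) = 89 * 0.82 * 0.18 = 13.1364

13.1364


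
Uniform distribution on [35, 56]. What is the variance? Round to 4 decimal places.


Var = (b-a)^2 / 12
(b-a)^2 = (56 - 35)^2 = 441
Var = 441/12 = 36.75

36.7500


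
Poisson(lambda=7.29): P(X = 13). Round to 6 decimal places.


P = e^(-lam) * lam^k / k!
e^(-7.29) ≈ 0.0006823281
lam^k = 7.29^13 ≈ 164232032682.606581
k! = 13! = 6227020800
P = 0.0006823281 * 164232032682.606581 / 6227020800 ≈ 0.017996

0.017996


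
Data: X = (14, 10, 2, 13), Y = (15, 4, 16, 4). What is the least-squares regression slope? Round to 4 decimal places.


b = sum((xi-xbar)(yi-ybar)) / sum((xi-xbar)^2)
n = 4, xbar = 39/4 = 9.75, ybar = 39/4 = 9.75
Sxy = sum((xi-xbar)(yi-ybar)) = -46.25
Sxx = sum((xi-xbar)^2) = 88.75
b = Sxy / Sxx = -37/71 ≈ -0.521127

-0.5211


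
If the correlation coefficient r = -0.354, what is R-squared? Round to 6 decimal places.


R^2 = r^2 = (-0.354)^2 = 0.125316

0.125316


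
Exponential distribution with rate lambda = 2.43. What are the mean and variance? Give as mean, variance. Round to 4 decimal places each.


mean = 1/lam, var = 1/lam^2
mean = 1 / 2.43 = 100/243 ≈ 0.411523
lam^2 = 2.43^2 = 5.9049
var = 1 / 5.9049 ≈ 0.169351

0.4115, 0.1694


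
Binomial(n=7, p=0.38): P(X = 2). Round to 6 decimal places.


P = C(n,k) * p^k * (1-p)^(n-k)
C(7,2) = 21
p^k = 0.38^2 = 0.1444
(1-p)^(n-k) = 0.62^5 ≈ 0.09161328
P = 21 * 0.1444 * 0.09161328 ≈ 0.277808

0.277808


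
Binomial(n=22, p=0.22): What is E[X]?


E[X] = n*p = 22 * 0.22 = 4.84

4.84


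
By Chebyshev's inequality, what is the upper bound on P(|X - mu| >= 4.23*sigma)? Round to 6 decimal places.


P <= 1/k^2
k^2 = 4.23^2 = 17.8929
1/k^2 = 1 / 17.8929 ≈ 0.05588809

0.055888


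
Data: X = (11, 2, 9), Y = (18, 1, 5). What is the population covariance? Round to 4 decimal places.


Cov = (1/n)*sum((xi-xbar)(yi-ybar))
n = 3, xbar = 22/3 ≈ 7.333333, ybar = 24/3 = 8
sum((xi-xbar)(yi-ybar)) = 69
Cov = 69 / 3 = 23

23.0000


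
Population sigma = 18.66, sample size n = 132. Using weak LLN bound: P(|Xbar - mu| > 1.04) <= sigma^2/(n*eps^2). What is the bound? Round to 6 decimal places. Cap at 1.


bound = min(1, sigma^2/(n*eps^2))
sigma^2 = 18.66^2 = 348.1956
n*eps^2 = 132 * 1.04^2 = 132 * 1.0816 = 142.7712
sigma^2/(n*eps^2) = 348.1956 / 142.7712 ≈ 2.43883640
this exceeds 1, so the bound is capped at 1

1.000000


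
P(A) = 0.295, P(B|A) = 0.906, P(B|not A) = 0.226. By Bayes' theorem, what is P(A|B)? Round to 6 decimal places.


P(A|B) = P(B|A)*P(A) / P(B), P(B) = P(B|A)*P(A) + P(B|not A)*P(not A)
P(B|A)*P(A) = 0.906 * 0.295 = 0.26727
P(B|not A)*P(not A) = 0.226 * 0.705 = 0.15933
P(B) = 0.26727 + 0.15933 = 0.4266
P(A|B) = 0.26727 / 0.4266 ≈ 0.62651195

0.626512


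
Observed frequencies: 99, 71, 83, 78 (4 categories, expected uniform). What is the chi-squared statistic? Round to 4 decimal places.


chi2 = sum((O-E)^2/E), E = total/4
total = 331, E = 331/4 = 82.75
(99 - 82.75)^2 / 82.75 = 264.0625 / 82.75 = 4225/1324 ≈ 3.191088
(71 - 82.75)^2 / 82.75 = 138.0625 / 82.75 = 2209/1324 ≈ 1.668429
(83 - 82.75)^2 / 82.75 = 0.0625 / 82.75 = 1/1324 ≈ 0.000755
(78 - 82.75)^2 / 82.75 = 22.5625 / 82.75 = 361/1324 ≈ 0.272659
chi2 = 1699/331 ≈ 5.132931

5.1329


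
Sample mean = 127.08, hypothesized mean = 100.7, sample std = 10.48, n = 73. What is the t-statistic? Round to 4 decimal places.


t = (xbar - mu0) / (s/sqrt(n))
xbar - mu0 = 127.08 - 100.7 = 26.38
sqrt(73) ≈ 8.54400375
s/sqrt(n) = 10.48 / 8.54400375 ≈ 1.22659122
t = 26.38 / 1.22659122 ≈ 21.506758

21.5068


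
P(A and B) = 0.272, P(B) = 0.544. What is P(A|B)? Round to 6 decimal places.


P(A|B) = P(A and B) / P(B) = 0.272 / 0.544 = 0.5

0.500000


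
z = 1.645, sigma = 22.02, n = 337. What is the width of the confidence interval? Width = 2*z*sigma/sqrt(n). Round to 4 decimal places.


width = 2*z*sigma/sqrt(n)
2*z*sigma = 2 * 1.645 * 22.02 = 72.4458
sqrt(337) ≈ 18.357560
width = 72.4458 / 18.357560 ≈ 3.946374

3.9464


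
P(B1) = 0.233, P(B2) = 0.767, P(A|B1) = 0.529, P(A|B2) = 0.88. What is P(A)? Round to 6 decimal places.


P(A) = P(A|B1)*P(B1) + P(A|B2)*P(B2)
P(A|B1)*P(B1) = 0.529 * 0.233 = 0.123257
P(A|B2)*P(B2) = 0.88 * 0.767 = 0.67496
P(A) = 0.123257 + 0.67496 = 0.798217

0.798217


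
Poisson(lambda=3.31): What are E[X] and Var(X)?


E[X] = Var(X) = lambda = 3.31

3.31, 3.31


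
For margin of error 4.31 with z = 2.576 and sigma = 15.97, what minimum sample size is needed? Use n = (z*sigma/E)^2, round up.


z*sigma/E = 2.576 * 15.97 / 4.31 ≈ 9.544947
(z*sigma/E)^2 ≈ 91.106006
round up: n = 92

92


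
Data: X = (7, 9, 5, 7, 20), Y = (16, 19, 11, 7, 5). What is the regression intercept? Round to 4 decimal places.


a = ybar - b*xbar, where b = sum((xi-xbar)(yi-ybar)) / sum((xi-xbar)^2)
n = 5, xbar = 48/5 = 9.6, ybar = 58/5 = 11.6
Sxy = sum((xi-xbar)(yi-ybar)) = -69.8
Sxx = sum((xi-xbar)^2) = 143.2
b = Sxy / Sxx = -349/716 ≈ -0.487430
a = 11.6 - (-0.487430) * 9.6 = 2914/179 ≈ 16.279330

16.2793


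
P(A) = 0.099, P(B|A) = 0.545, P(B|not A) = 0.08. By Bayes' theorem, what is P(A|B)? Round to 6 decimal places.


P(A|B) = P(B|A)*P(A) / P(B), P(B) = P(B|A)*P(A) + P(B|not A)*P(not A)
P(B|A)*P(A) = 0.545 * 0.099 = 0.053955
P(B|not A)*P(not A) = 0.08 * 0.901 = 0.07208
P(B) = 0.053955 + 0.07208 = 0.126035
P(A|B) = 0.053955 / 0.126035 ≈ 0.42809537

0.428095


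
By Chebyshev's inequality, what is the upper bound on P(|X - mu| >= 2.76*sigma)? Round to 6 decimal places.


P <= 1/k^2
k^2 = 2.76^2 = 7.6176
1/k^2 = 1 / 7.6176 = 625/4761 ≈ 0.13127494

0.131275


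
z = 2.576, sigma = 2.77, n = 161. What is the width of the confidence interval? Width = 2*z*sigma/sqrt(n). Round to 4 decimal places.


width = 2*z*sigma/sqrt(n)
2*z*sigma = 2 * 2.576 * 2.77 = 14.27104
sqrt(161) ≈ 12.688578
width = 14.27104 / 12.688578 ≈ 1.124716

1.1247


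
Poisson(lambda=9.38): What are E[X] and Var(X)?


E[X] = Var(X) = lambda = 9.38

9.38, 9.38


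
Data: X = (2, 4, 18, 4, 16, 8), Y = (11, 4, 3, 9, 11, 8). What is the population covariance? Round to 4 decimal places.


Cov = (1/n)*sum((xi-xbar)(yi-ybar))
n = 6, xbar = 52/6 = 26/3 ≈ 8.666667, ybar = 46/6 = 23/3 ≈ 7.666667
sum((xi-xbar)(yi-ybar)) = -92/3 ≈ -30.666667
Cov = -30.666667 / 6 = -46/9 ≈ -5.111111

-5.1111


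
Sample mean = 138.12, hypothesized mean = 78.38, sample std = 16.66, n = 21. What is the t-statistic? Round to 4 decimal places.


t = (xbar - mu0) / (s/sqrt(n))
xbar - mu0 = 138.12 - 78.38 = 59.74
sqrt(21) ≈ 4.58257569
s/sqrt(n) = 16.66 / 4.58257569 ≈ 3.63551005
t = 59.74 / 3.63551005 ≈ 16.432357

16.4324


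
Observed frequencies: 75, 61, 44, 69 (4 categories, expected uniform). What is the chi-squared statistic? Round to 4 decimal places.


chi2 = sum((O-E)^2/E), E = total/4
total = 249, E = 249/4 = 62.25
(75 - 62.25)^2 / 62.25 = 162.5625 / 62.25 = 867/332 ≈ 2.611446
(61 - 62.25)^2 / 62.25 = 1.5625 / 62.25 = 25/996 ≈ 0.025100
(44 - 62.25)^2 / 62.25 = 333.0625 / 62.25 = 5329/996 ≈ 5.350402
(69 - 62.25)^2 / 62.25 = 45.5625 / 62.25 = 243/332 ≈ 0.731928
chi2 = 2171/249 ≈ 8.718876

8.7189


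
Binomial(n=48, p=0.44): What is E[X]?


E[X] = n*p = 48 * 0.44 = 21.12

21.12


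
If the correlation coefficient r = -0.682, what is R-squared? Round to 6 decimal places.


R^2 = r^2 = (-0.682)^2 = 0.465124

0.465124


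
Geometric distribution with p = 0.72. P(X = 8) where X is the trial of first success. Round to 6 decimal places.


P = (1-p)^(k-1) * p
(1-p)^(k-1) = 0.28^7 ≈ 0.0001349293
P = 0.0001349293 * 0.72 ≈ 0.00009714909

0.000097


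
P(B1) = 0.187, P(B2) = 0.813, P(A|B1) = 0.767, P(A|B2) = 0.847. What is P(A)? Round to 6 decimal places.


P(A) = P(A|B1)*P(B1) + P(A|B2)*P(B2)
P(A|B1)*P(B1) = 0.767 * 0.187 = 0.143429
P(A|B2)*P(B2) = 0.847 * 0.813 = 0.688611
P(A) = 0.143429 + 0.688611 = 0.83204

0.832040


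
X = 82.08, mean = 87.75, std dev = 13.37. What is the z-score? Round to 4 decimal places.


z = (X - mu) / sigma
X - mu = 82.08 - 87.75 = -5.67
z = -5.67 / 13.37 = -81/191 ≈ -0.424084

-0.4241


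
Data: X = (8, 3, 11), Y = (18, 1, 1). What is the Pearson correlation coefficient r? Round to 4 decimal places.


r = sum((xi-xbar)(yi-ybar)) / sqrt(sum((xi-xbar)^2) * sum((yi-ybar)^2))
n = 3, xbar = 22/3 ≈ 7.333333, ybar = 20/3 ≈ 6.666667
Sxy = sum((xi-xbar)(yi-ybar)) = 34/3 ≈ 11.333333
Sxx = sum((xi-xbar)^2) = 98/3 ≈ 32.666667
Syy = sum((yi-ybar)^2) = 578/3 ≈ 192.666667
sqrt(Sxx*Syy) = 238/3 ≈ 79.333333
r = Sxy / sqrt(Sxx*Syy) = 11.333333 / 79.333333 = 1/7 ≈ 0.142857

0.1429


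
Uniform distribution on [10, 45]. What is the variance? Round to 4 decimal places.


Var = (b-a)^2 / 12
(b-a)^2 = (45 - 10)^2 = 1225
Var = 1225/12 ≈ 102.083333

102.0833


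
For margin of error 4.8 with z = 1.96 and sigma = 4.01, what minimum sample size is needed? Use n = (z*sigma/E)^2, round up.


z*sigma/E = 1.96 * 4.01 / 4.8 ≈ 1.637417
(z*sigma/E)^2 ≈ 2.681133
round up: n = 3

3


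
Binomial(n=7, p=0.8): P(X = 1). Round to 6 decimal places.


P = C(n,k) * p^k * (1-p)^(n-k)
C(7,1) = 7
p^k = 0.8^1 = 0.8
(1-p)^(n-k) = 0.2^6 = 0.000064
P = 7 * 0.8 * 0.000064 ≈ 0.000358

0.000358


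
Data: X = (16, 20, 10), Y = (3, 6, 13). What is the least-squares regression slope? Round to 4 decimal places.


b = sum((xi-xbar)(yi-ybar)) / sum((xi-xbar)^2)
n = 3, xbar = 46/3 ≈ 15.333333, ybar = 22/3 ≈ 7.333333
Sxy = sum((xi-xbar)(yi-ybar)) = -118/3 ≈ -39.333333
Sxx = sum((xi-xbar)^2) = 152/3 ≈ 50.666667
b = Sxy / Sxx = -59/76 ≈ -0.776316

-0.7763


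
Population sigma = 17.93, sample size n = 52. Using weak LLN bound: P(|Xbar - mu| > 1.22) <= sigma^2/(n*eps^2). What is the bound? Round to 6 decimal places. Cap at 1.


bound = min(1, sigma^2/(n*eps^2))
sigma^2 = 17.93^2 = 321.4849
n*eps^2 = 52 * 1.22^2 = 52 * 1.4884 = 77.3968
sigma^2/(n*eps^2) = 321.4849 / 77.3968 ≈ 4.15372341
this exceeds 1, so the bound is capped at 1

1.000000


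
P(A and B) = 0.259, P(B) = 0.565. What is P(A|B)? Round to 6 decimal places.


P(A|B) = P(A and B) / P(B) = 0.259 / 0.565 = 259/565 ≈ 0.45840708

0.458407


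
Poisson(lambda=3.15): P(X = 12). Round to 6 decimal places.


P = e^(-lam) * lam^k / k!
e^(-3.15) ≈ 0.04285213
lam^k = 3.15^12 ≈ 954391.681758
k! = 12! = 479001600
P = 0.04285213 * 954391.681758 / 479001600 ≈ 0.000085

0.000085


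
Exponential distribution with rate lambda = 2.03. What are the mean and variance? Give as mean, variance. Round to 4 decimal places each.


mean = 1/lam, var = 1/lam^2
mean = 1 / 2.03 = 100/203 ≈ 0.492611
lam^2 = 2.03^2 = 4.1209
var = 1 / 4.1209 ≈ 0.242665

0.4926, 0.2427


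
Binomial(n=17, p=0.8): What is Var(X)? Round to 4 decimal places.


Var = n*p*(1-p) = 17 * 0.8 * 0.2 = 2.72

2.7200


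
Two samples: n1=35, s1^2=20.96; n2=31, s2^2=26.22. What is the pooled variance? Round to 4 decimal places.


sp^2 = ((n1-1)*s1^2 + (n2-1)*s2^2)/(n1+n2-2)
(n1-1)*s1^2 = 34 * 20.96 = 712.64
(n2-1)*s2^2 = 30 * 26.22 = 786.6
numerator = 712.64 + 786.6 = 1499.24
n1+n2-2 = 64
sp^2 = 1499.24 / 64 = 23.425625

23.4256


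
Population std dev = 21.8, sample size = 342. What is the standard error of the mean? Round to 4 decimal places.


SE = sigma / sqrt(n)
sqrt(342) ≈ 18.493242
SE = 21.8 / 18.493242 ≈ 1.178809

1.1788


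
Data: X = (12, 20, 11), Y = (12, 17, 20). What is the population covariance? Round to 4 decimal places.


Cov = (1/n)*sum((xi-xbar)(yi-ybar))
n = 3, xbar = 43/3 ≈ 14.333333, ybar = 49/3 ≈ 16.333333
sum((xi-xbar)(yi-ybar)) = 5/3 ≈ 1.666667
Cov = 1.666667 / 3 = 5/9 ≈ 0.555556

0.5556


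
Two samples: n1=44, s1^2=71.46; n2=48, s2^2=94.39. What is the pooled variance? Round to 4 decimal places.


sp^2 = ((n1-1)*s1^2 + (n2-1)*s2^2)/(n1+n2-2)
(n1-1)*s1^2 = 43 * 71.46 = 3072.78
(n2-1)*s2^2 = 47 * 94.39 = 4436.33
numerator = 3072.78 + 4436.33 = 7509.11
n1+n2-2 = 90
sp^2 = 7509.11 / 90 = 750911/9000 ≈ 83.434556

83.4346


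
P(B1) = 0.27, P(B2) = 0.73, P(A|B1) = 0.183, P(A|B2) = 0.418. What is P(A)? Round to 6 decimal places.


P(A) = P(A|B1)*P(B1) + P(A|B2)*P(B2)
P(A|B1)*P(B1) = 0.183 * 0.27 = 0.04941
P(A|B2)*P(B2) = 0.418 * 0.73 = 0.30514
P(A) = 0.04941 + 0.30514 = 0.35455

0.354550


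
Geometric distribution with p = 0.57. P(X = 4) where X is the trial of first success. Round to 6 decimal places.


P = (1-p)^(k-1) * p
(1-p)^(k-1) = 0.43^3 = 0.079507
P = 0.079507 * 0.57 = 0.04531899

0.045319


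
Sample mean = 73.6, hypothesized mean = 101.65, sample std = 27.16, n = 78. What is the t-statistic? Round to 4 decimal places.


t = (xbar - mu0) / (s/sqrt(n))
xbar - mu0 = 73.6 - 101.65 = -28.05
sqrt(78) ≈ 8.83176087
s/sqrt(n) = 27.16 / 8.83176087 ≈ 3.07526442
t = -28.05 / 3.07526442 ≈ -9.121167

-9.1212


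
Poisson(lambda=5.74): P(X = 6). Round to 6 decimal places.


P = e^(-lam) * lam^k / k!
e^(-5.74) ≈ 0.003214768
lam^k = 5.74^6 ≈ 35766.080886
k! = 6! = 720
P = 0.003214768 * 35766.080886 / 720 ≈ 0.159694

0.159694


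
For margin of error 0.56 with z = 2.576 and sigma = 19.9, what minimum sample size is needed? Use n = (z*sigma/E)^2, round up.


z*sigma/E = 2.576 * 19.9 / 0.56 = 91.54
(z*sigma/E)^2 = 8379.5716
round up: n = 8380

8380


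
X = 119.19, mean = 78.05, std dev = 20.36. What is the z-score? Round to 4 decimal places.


z = (X - mu) / sigma
X - mu = 119.19 - 78.05 = 41.14
z = 41.14 / 20.36 = 2057/1018 ≈ 2.020629

2.0206


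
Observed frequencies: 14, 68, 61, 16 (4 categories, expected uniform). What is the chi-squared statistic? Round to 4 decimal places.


chi2 = sum((O-E)^2/E), E = total/4
total = 159, E = 159/4 = 39.75
(14 - 39.75)^2 / 39.75 = 663.0625 / 39.75 = 10609/636 ≈ 16.680818
(68 - 39.75)^2 / 39.75 = 798.0625 / 39.75 = 12769/636 ≈ 20.077044
(61 - 39.75)^2 / 39.75 = 451.5625 / 39.75 = 7225/636 ≈ 11.360063
(16 - 39.75)^2 / 39.75 = 564.0625 / 39.75 = 9025/636 ≈ 14.190252
chi2 = 9907/159 ≈ 62.308176

62.3082


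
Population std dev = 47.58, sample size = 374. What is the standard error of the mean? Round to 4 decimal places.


SE = sigma / sqrt(n)
sqrt(374) ≈ 19.339080
SE = 47.58 / 19.339080 ≈ 2.460303

2.4603


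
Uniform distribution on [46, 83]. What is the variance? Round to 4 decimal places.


Var = (b-a)^2 / 12
(b-a)^2 = (83 - 46)^2 = 1369
Var = 1369/12 ≈ 114.083333

114.0833


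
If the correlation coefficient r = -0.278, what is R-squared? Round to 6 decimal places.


R^2 = r^2 = (-0.278)^2 = 0.077284

0.077284


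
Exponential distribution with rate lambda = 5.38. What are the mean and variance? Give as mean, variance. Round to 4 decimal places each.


mean = 1/lam, var = 1/lam^2
mean = 1 / 5.38 = 50/269 ≈ 0.185874
lam^2 = 5.38^2 = 28.9444
var = 1 / 28.9444 ≈ 0.034549

0.1859, 0.0345


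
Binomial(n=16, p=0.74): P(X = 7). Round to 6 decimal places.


P = C(n,k) * p^k * (1-p)^(n-k)
C(16,7) = 11440
p^k = 0.74^7 ≈ 0.1215128
(1-p)^(n-k) = 0.26^9 ≈ 0.000005429504
P = 11440 * 0.1215128 * 0.000005429504 ≈ 0.007548

0.007548


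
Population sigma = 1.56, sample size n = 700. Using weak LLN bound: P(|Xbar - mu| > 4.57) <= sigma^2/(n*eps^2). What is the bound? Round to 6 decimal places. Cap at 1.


bound = min(1, sigma^2/(n*eps^2))
sigma^2 = 1.56^2 = 2.4336
n*eps^2 = 700 * 4.57^2 = 700 * 20.8849 = 14619.43
sigma^2/(n*eps^2) = 2.4336 / 14619.43 ≈ 0.00016646

0.000166


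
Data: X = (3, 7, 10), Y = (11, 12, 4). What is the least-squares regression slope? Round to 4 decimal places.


b = sum((xi-xbar)(yi-ybar)) / sum((xi-xbar)^2)
n = 3, xbar = 20/3 ≈ 6.666667, ybar = 27/3 = 9
Sxy = sum((xi-xbar)(yi-ybar)) = -23
Sxx = sum((xi-xbar)^2) = 74/3 ≈ 24.666667
b = Sxy / Sxx = -69/74 ≈ -0.932432

-0.9324


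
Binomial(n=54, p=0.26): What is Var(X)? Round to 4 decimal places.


Var = n*p*(1-p) = 54 * 0.26 * 0.74 = 10.3896

10.3896


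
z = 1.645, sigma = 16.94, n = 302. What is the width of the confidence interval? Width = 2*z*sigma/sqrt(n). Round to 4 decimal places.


width = 2*z*sigma/sqrt(n)
2*z*sigma = 2 * 1.645 * 16.94 = 55.7326
sqrt(302) ≈ 17.378147
width = 55.7326 / 17.378147 ≈ 3.207051

3.2071


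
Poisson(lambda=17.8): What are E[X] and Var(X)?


E[X] = Var(X) = lambda = 17.8

17.8, 17.8


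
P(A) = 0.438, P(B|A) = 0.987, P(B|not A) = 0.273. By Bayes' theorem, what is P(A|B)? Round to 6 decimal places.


P(A|B) = P(B|A)*P(A) / P(B), P(B) = P(B|A)*P(A) + P(B|not A)*P(not A)
P(B|A)*P(A) = 0.987 * 0.438 = 0.432306
P(B|not A)*P(not A) = 0.273 * 0.562 = 0.153426
P(B) = 0.432306 + 0.153426 = 0.585732
P(A|B) = 0.432306 / 0.585732 ≈ 0.73806109

0.738061


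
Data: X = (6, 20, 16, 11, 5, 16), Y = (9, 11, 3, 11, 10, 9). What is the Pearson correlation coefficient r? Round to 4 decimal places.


r = sum((xi-xbar)(yi-ybar)) / sqrt(sum((xi-xbar)^2) * sum((yi-ybar)^2))
n = 6, xbar = 74/6 = 37/3 ≈ 12.333333, ybar = 53/6 ≈ 8.833333
Sxy = sum((xi-xbar)(yi-ybar)) = -50/3 ≈ -16.666667
Sxx = sum((xi-xbar)^2) = 544/3 ≈ 181.333333
Syy = sum((yi-ybar)^2) = 269/6 ≈ 44.833333
sqrt(Sxx*Syy) ≈ 90.165280
r = Sxy / sqrt(Sxx*Syy) = -16.666667 / 90.165280 ≈ -0.184846

-0.1848


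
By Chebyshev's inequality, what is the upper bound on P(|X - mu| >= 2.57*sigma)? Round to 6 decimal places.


P <= 1/k^2
k^2 = 2.57^2 = 6.6049
1/k^2 = 1 / 6.6049 ≈ 0.15140275

0.151403


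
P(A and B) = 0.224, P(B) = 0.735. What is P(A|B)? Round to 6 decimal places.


P(A|B) = P(A and B) / P(B) = 0.224 / 0.735 = 32/105 ≈ 0.30476190

0.304762


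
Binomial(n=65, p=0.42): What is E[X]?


E[X] = n*p = 65 * 0.42 = 27.3

27.3


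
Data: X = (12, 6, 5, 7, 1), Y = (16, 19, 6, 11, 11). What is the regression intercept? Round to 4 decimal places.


a = ybar - b*xbar, where b = sum((xi-xbar)(yi-ybar)) / sum((xi-xbar)^2)
n = 5, xbar = 31/5 = 6.2, ybar = 63/5 = 12.6
Sxy = sum((xi-xbar)(yi-ybar)) = 33.4
Sxx = sum((xi-xbar)^2) = 62.8
b = Sxy / Sxx = 167/314 ≈ 0.531847
a = 12.6 - 0.531847 * 6.2 = 2921/314 ≈ 9.302548

9.3025


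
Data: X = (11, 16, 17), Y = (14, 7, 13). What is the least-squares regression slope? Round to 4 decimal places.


b = sum((xi-xbar)(yi-ybar)) / sum((xi-xbar)^2)
n = 3, xbar = 44/3 ≈ 14.666667, ybar = 34/3 ≈ 11.333333
Sxy = sum((xi-xbar)(yi-ybar)) = -35/3 ≈ -11.666667
Sxx = sum((xi-xbar)^2) = 62/3 ≈ 20.666667
b = Sxy / Sxx = -35/62 ≈ -0.564516

-0.5645


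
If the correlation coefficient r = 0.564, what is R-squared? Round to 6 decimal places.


R^2 = r^2 = (0.564)^2 = 0.318096

0.318096


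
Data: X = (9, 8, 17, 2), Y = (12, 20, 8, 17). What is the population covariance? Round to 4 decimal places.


Cov = (1/n)*sum((xi-xbar)(yi-ybar))
n = 4, xbar = 36/4 = 9, ybar = 57/4 = 14.25
sum((xi-xbar)(yi-ybar)) = -75
Cov = -75 / 4 = -18.75

-18.7500


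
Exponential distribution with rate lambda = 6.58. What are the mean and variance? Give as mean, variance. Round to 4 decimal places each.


mean = 1/lam, var = 1/lam^2
mean = 1 / 6.58 = 50/329 ≈ 0.151976
lam^2 = 6.58^2 = 43.2964
var = 1 / 43.2964 ≈ 0.023097

0.1520, 0.0231


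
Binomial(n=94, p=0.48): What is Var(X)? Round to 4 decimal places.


Var = n*p*(1-p) = 94 * 0.48 * 0.52 = 23.4624

23.4624


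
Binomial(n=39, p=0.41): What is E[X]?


E[X] = n*p = 39 * 0.41 = 15.99

15.99


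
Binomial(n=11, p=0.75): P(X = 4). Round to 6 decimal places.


P = C(n,k) * p^k * (1-p)^(n-k)
C(11,4) = 330
p^k = 0.75^4 = 81/256 ≈ 0.3164063
(1-p)^(n-k) = 0.25^7 ≈ 0.00006103516
P = 330 * 0.3164063 * 0.00006103516 ≈ 0.006373

0.006373


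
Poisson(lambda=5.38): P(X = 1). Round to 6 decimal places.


P = e^(-lam) * lam^k / k!
e^(-5.38) ≈ 0.004607822
lam^k = 5.38^1 = 5.38
k! = 1! = 1
P = 0.004607822 * 5.38 / 1 ≈ 0.024790

0.024790


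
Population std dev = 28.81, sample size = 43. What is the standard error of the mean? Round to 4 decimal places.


SE = sigma / sqrt(n)
sqrt(43) ≈ 6.557439
SE = 28.81 / 6.557439 ≈ 4.393484

4.3935


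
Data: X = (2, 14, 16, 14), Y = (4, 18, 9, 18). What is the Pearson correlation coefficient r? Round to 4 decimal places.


r = sum((xi-xbar)(yi-ybar)) / sqrt(sum((xi-xbar)^2) * sum((yi-ybar)^2))
n = 4, xbar = 46/4 = 11.5, ybar = 49/4 = 12.25
Sxy = sum((xi-xbar)(yi-ybar)) = 92.5
Sxx = sum((xi-xbar)^2) = 123
Syy = sum((yi-ybar)^2) = 144.75
sqrt(Sxx*Syy) ≈ 133.432567
r = Sxy / sqrt(Sxx*Syy) = 92.5 / 133.432567 ≈ 0.693234

0.6932


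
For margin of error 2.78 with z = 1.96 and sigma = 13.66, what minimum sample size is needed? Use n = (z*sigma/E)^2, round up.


z*sigma/E = 1.96 * 13.66 / 2.78 = 33467/3475 ≈ 9.630791
(z*sigma/E)^2 ≈ 92.752142
round up: n = 93

93


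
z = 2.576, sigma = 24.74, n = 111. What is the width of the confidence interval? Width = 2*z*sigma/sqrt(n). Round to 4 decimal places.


width = 2*z*sigma/sqrt(n)
2*z*sigma = 2 * 2.576 * 24.74 = 127.46048
sqrt(111) ≈ 10.535654
width = 127.46048 / 10.535654 ≈ 12.098013

12.0980


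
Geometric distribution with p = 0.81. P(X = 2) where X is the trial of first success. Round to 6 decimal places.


P = (1-p)^(k-1) * p
(1-p)^(k-1) = 0.19^1 = 0.19
P = 0.19 * 0.81 = 0.1539

0.153900


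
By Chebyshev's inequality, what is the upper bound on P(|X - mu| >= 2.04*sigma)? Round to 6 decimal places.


P <= 1/k^2
k^2 = 2.04^2 = 4.1616
1/k^2 = 1 / 4.1616 = 625/2601 ≈ 0.24029220

0.240292


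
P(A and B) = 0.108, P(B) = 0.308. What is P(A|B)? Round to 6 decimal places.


P(A|B) = P(A and B) / P(B) = 0.108 / 0.308 = 27/77 ≈ 0.35064935

0.350649


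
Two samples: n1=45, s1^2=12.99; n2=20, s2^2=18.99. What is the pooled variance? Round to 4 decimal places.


sp^2 = ((n1-1)*s1^2 + (n2-1)*s2^2)/(n1+n2-2)
(n1-1)*s1^2 = 44 * 12.99 = 571.56
(n2-1)*s2^2 = 19 * 18.99 = 360.81
numerator = 571.56 + 360.81 = 932.37
n1+n2-2 = 63
sp^2 = 932.37 / 63 = 31079/2100 ≈ 14.799524

14.7995


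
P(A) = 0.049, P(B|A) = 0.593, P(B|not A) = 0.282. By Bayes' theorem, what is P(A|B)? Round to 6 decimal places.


P(A|B) = P(B|A)*P(A) / P(B), P(B) = P(B|A)*P(A) + P(B|not A)*P(not A)
P(B|A)*P(A) = 0.593 * 0.049 = 0.029057
P(B|not A)*P(not A) = 0.282 * 0.951 = 0.268182
P(B) = 0.029057 + 0.268182 = 0.297239
P(A|B) = 0.029057 / 0.297239 ≈ 0.09775635

0.097756


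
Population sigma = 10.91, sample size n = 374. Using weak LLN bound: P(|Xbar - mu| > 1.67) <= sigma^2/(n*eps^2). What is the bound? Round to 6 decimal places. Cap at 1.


bound = min(1, sigma^2/(n*eps^2))
sigma^2 = 10.91^2 = 119.0281
n*eps^2 = 374 * 1.67^2 = 374 * 2.7889 = 1043.0486
sigma^2/(n*eps^2) = 119.0281 / 1043.0486 ≈ 0.11411558

0.114116


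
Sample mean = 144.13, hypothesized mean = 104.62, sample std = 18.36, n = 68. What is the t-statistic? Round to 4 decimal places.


t = (xbar - mu0) / (s/sqrt(n))
xbar - mu0 = 144.13 - 104.62 = 39.51
sqrt(68) ≈ 8.24621125
s/sqrt(n) = 18.36 / 8.24621125 ≈ 2.22647704
t = 39.51 / 2.22647704 ≈ 17.745523

17.7455


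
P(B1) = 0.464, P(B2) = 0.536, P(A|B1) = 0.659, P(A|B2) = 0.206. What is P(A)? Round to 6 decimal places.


P(A) = P(A|B1)*P(B1) + P(A|B2)*P(B2)
P(A|B1)*P(B1) = 0.659 * 0.464 = 0.305776
P(A|B2)*P(B2) = 0.206 * 0.536 = 0.110416
P(A) = 0.305776 + 0.110416 = 0.416192

0.416192


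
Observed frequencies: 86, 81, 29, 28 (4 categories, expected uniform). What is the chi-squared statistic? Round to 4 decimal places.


chi2 = sum((O-E)^2/E), E = total/4
total = 224, E = 224/4 = 56
(86 - 56)^2 / 56 = 900 / 56 = 225/14 ≈ 16.071429
(81 - 56)^2 / 56 = 625 / 56 = 625/56 ≈ 11.160714
(29 - 56)^2 / 56 = 729 / 56 = 729/56 ≈ 13.017857
(28 - 56)^2 / 56 = 784 / 56 = 14
chi2 = 54.25

54.2500


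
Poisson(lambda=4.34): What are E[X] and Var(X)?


E[X] = Var(X) = lambda = 4.34

4.34, 4.34


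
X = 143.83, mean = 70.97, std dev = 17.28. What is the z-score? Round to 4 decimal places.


z = (X - mu) / sigma
X - mu = 143.83 - 70.97 = 72.86
z = 72.86 / 17.28 = 3643/864 ≈ 4.216435

4.2164


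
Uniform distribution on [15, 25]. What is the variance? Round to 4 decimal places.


Var = (b-a)^2 / 12
(b-a)^2 = (25 - 15)^2 = 100
Var = 100/12 ≈ 8.333333

8.3333


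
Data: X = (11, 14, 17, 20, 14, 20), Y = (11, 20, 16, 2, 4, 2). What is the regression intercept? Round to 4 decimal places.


a = ybar - b*xbar, where b = sum((xi-xbar)(yi-ybar)) / sum((xi-xbar)^2)
n = 6, xbar = 96/6 = 16, ybar = 55/6 ≈ 9.166667
Sxy = sum((xi-xbar)(yi-ybar)) = -71
Sxx = sum((xi-xbar)^2) = 66
b = Sxy / Sxx = -71/66 ≈ -1.075758
a = 9.166667 - (-1.075758) * 16 = 1741/66 ≈ 26.378788

26.3788


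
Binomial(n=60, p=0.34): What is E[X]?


E[X] = n*p = 60 * 0.34 = 20.4

20.4


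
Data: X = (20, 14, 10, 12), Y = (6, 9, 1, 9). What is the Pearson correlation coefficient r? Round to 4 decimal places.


r = sum((xi-xbar)(yi-ybar)) / sqrt(sum((xi-xbar)^2) * sum((yi-ybar)^2))
n = 4, xbar = 56/4 = 14, ybar = 25/4 = 6.25
Sxy = sum((xi-xbar)(yi-ybar)) = 14
Sxx = sum((xi-xbar)^2) = 56
Syy = sum((yi-ybar)^2) = 42.75
sqrt(Sxx*Syy) ≈ 48.928519
r = Sxy / sqrt(Sxx*Syy) = 14 / 48.928519 ≈ 0.286132

0.2861


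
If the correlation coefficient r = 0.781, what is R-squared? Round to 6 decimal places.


R^2 = r^2 = (0.781)^2 = 0.609961

0.609961


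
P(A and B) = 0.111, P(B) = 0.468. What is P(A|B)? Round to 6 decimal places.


P(A|B) = P(A and B) / P(B) = 0.111 / 0.468 = 37/156 ≈ 0.23717949

0.237179


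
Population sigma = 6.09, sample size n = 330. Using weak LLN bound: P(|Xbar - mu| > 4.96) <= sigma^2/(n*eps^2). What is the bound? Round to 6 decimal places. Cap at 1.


bound = min(1, sigma^2/(n*eps^2))
sigma^2 = 6.09^2 = 37.0881
n*eps^2 = 330 * 4.96^2 = 330 * 24.6016 = 8118.528
sigma^2/(n*eps^2) = 37.0881 / 8118.528 ≈ 0.00456833

0.004568


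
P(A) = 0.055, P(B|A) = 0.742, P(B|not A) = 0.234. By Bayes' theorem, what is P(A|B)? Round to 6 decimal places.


P(A|B) = P(B|A)*P(A) / P(B), P(B) = P(B|A)*P(A) + P(B|not A)*P(not A)
P(B|A)*P(A) = 0.742 * 0.055 = 0.04081
P(B|not A)*P(not A) = 0.234 * 0.945 = 0.22113
P(B) = 0.04081 + 0.22113 = 0.26194
P(A|B) = 0.04081 / 0.26194 = 583/3742 ≈ 0.15579904

0.155799


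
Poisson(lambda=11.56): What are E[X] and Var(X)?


E[X] = Var(X) = lambda = 11.56

11.56, 11.56


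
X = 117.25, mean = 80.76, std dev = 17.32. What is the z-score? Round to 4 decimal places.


z = (X - mu) / sigma
X - mu = 117.25 - 80.76 = 36.49
z = 36.49 / 17.32 = 3649/1732 ≈ 2.106813

2.1068


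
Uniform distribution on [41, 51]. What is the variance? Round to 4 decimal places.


Var = (b-a)^2 / 12
(b-a)^2 = (51 - 41)^2 = 100
Var = 100/12 ≈ 8.333333

8.3333


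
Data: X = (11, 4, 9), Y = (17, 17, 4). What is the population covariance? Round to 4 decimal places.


Cov = (1/n)*sum((xi-xbar)(yi-ybar))
n = 3, xbar = 24/3 = 8, ybar = 38/3 ≈ 12.666667
sum((xi-xbar)(yi-ybar)) = -13
Cov = -13 / 3 = -13/3 ≈ -4.333333

-4.3333


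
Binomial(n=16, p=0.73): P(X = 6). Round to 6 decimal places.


P = C(n,k) * p^k * (1-p)^(n-k)
C(16,6) = 8008
p^k = 0.73^6 ≈ 0.1513342
(1-p)^(n-k) = 0.27^10 ≈ 0.000002058911
P = 8008 * 0.1513342 * 0.000002058911 ≈ 0.002495

0.002495
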